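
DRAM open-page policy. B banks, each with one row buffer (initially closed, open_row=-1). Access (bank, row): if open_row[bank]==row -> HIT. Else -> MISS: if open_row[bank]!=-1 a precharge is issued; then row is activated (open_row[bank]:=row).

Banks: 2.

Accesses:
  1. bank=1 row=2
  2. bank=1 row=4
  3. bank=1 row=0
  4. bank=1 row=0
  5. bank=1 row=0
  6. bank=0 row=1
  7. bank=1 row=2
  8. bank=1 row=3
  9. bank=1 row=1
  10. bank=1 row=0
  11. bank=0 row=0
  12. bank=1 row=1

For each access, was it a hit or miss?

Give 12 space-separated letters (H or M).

Answer: M M M H H M M M M M M M

Derivation:
Acc 1: bank1 row2 -> MISS (open row2); precharges=0
Acc 2: bank1 row4 -> MISS (open row4); precharges=1
Acc 3: bank1 row0 -> MISS (open row0); precharges=2
Acc 4: bank1 row0 -> HIT
Acc 5: bank1 row0 -> HIT
Acc 6: bank0 row1 -> MISS (open row1); precharges=2
Acc 7: bank1 row2 -> MISS (open row2); precharges=3
Acc 8: bank1 row3 -> MISS (open row3); precharges=4
Acc 9: bank1 row1 -> MISS (open row1); precharges=5
Acc 10: bank1 row0 -> MISS (open row0); precharges=6
Acc 11: bank0 row0 -> MISS (open row0); precharges=7
Acc 12: bank1 row1 -> MISS (open row1); precharges=8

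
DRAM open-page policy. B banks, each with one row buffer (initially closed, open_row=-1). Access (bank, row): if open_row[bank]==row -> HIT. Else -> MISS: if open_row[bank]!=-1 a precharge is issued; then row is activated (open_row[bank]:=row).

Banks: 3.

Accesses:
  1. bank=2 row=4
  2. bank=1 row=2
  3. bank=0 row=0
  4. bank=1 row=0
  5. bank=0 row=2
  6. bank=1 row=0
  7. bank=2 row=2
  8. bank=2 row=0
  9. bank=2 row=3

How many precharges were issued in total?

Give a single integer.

Acc 1: bank2 row4 -> MISS (open row4); precharges=0
Acc 2: bank1 row2 -> MISS (open row2); precharges=0
Acc 3: bank0 row0 -> MISS (open row0); precharges=0
Acc 4: bank1 row0 -> MISS (open row0); precharges=1
Acc 5: bank0 row2 -> MISS (open row2); precharges=2
Acc 6: bank1 row0 -> HIT
Acc 7: bank2 row2 -> MISS (open row2); precharges=3
Acc 8: bank2 row0 -> MISS (open row0); precharges=4
Acc 9: bank2 row3 -> MISS (open row3); precharges=5

Answer: 5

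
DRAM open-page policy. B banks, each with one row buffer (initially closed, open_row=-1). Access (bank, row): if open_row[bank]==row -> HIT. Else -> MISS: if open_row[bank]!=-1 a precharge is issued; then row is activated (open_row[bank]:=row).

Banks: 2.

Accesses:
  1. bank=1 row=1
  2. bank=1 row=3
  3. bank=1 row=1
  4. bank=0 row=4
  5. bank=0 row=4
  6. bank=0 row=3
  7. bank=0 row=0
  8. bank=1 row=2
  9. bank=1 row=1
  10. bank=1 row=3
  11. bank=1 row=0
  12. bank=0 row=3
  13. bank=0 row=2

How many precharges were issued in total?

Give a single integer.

Acc 1: bank1 row1 -> MISS (open row1); precharges=0
Acc 2: bank1 row3 -> MISS (open row3); precharges=1
Acc 3: bank1 row1 -> MISS (open row1); precharges=2
Acc 4: bank0 row4 -> MISS (open row4); precharges=2
Acc 5: bank0 row4 -> HIT
Acc 6: bank0 row3 -> MISS (open row3); precharges=3
Acc 7: bank0 row0 -> MISS (open row0); precharges=4
Acc 8: bank1 row2 -> MISS (open row2); precharges=5
Acc 9: bank1 row1 -> MISS (open row1); precharges=6
Acc 10: bank1 row3 -> MISS (open row3); precharges=7
Acc 11: bank1 row0 -> MISS (open row0); precharges=8
Acc 12: bank0 row3 -> MISS (open row3); precharges=9
Acc 13: bank0 row2 -> MISS (open row2); precharges=10

Answer: 10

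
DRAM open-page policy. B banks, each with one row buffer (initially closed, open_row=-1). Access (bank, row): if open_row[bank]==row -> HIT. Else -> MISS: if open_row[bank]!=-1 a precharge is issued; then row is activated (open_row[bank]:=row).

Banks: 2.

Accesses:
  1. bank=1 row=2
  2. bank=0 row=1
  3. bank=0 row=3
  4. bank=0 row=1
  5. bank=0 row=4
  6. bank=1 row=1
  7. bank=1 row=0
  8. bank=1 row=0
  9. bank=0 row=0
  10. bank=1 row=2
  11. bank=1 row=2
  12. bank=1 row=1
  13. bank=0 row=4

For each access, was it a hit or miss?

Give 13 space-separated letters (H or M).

Acc 1: bank1 row2 -> MISS (open row2); precharges=0
Acc 2: bank0 row1 -> MISS (open row1); precharges=0
Acc 3: bank0 row3 -> MISS (open row3); precharges=1
Acc 4: bank0 row1 -> MISS (open row1); precharges=2
Acc 5: bank0 row4 -> MISS (open row4); precharges=3
Acc 6: bank1 row1 -> MISS (open row1); precharges=4
Acc 7: bank1 row0 -> MISS (open row0); precharges=5
Acc 8: bank1 row0 -> HIT
Acc 9: bank0 row0 -> MISS (open row0); precharges=6
Acc 10: bank1 row2 -> MISS (open row2); precharges=7
Acc 11: bank1 row2 -> HIT
Acc 12: bank1 row1 -> MISS (open row1); precharges=8
Acc 13: bank0 row4 -> MISS (open row4); precharges=9

Answer: M M M M M M M H M M H M M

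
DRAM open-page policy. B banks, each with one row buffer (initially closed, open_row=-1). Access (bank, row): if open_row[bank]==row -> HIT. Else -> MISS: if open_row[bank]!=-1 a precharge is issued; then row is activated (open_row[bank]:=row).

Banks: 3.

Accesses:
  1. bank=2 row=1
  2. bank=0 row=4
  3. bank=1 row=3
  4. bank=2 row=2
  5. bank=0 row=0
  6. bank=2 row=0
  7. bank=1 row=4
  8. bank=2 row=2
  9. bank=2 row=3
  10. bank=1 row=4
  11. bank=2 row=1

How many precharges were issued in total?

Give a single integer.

Answer: 7

Derivation:
Acc 1: bank2 row1 -> MISS (open row1); precharges=0
Acc 2: bank0 row4 -> MISS (open row4); precharges=0
Acc 3: bank1 row3 -> MISS (open row3); precharges=0
Acc 4: bank2 row2 -> MISS (open row2); precharges=1
Acc 5: bank0 row0 -> MISS (open row0); precharges=2
Acc 6: bank2 row0 -> MISS (open row0); precharges=3
Acc 7: bank1 row4 -> MISS (open row4); precharges=4
Acc 8: bank2 row2 -> MISS (open row2); precharges=5
Acc 9: bank2 row3 -> MISS (open row3); precharges=6
Acc 10: bank1 row4 -> HIT
Acc 11: bank2 row1 -> MISS (open row1); precharges=7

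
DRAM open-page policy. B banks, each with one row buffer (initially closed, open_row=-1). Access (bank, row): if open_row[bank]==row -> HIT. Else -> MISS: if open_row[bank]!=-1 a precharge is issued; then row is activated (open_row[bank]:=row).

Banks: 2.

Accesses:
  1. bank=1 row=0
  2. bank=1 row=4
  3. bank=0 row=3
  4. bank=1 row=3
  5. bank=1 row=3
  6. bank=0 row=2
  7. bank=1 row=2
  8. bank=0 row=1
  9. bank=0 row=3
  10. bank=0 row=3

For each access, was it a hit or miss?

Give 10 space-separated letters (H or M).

Acc 1: bank1 row0 -> MISS (open row0); precharges=0
Acc 2: bank1 row4 -> MISS (open row4); precharges=1
Acc 3: bank0 row3 -> MISS (open row3); precharges=1
Acc 4: bank1 row3 -> MISS (open row3); precharges=2
Acc 5: bank1 row3 -> HIT
Acc 6: bank0 row2 -> MISS (open row2); precharges=3
Acc 7: bank1 row2 -> MISS (open row2); precharges=4
Acc 8: bank0 row1 -> MISS (open row1); precharges=5
Acc 9: bank0 row3 -> MISS (open row3); precharges=6
Acc 10: bank0 row3 -> HIT

Answer: M M M M H M M M M H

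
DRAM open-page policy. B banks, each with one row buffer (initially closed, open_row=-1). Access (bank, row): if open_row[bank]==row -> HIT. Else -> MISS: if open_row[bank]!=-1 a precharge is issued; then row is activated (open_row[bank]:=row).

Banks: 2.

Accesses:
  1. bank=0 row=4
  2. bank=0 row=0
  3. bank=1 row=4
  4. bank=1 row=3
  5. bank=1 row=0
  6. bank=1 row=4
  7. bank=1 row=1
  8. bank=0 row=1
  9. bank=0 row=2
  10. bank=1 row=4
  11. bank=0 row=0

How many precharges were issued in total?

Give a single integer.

Acc 1: bank0 row4 -> MISS (open row4); precharges=0
Acc 2: bank0 row0 -> MISS (open row0); precharges=1
Acc 3: bank1 row4 -> MISS (open row4); precharges=1
Acc 4: bank1 row3 -> MISS (open row3); precharges=2
Acc 5: bank1 row0 -> MISS (open row0); precharges=3
Acc 6: bank1 row4 -> MISS (open row4); precharges=4
Acc 7: bank1 row1 -> MISS (open row1); precharges=5
Acc 8: bank0 row1 -> MISS (open row1); precharges=6
Acc 9: bank0 row2 -> MISS (open row2); precharges=7
Acc 10: bank1 row4 -> MISS (open row4); precharges=8
Acc 11: bank0 row0 -> MISS (open row0); precharges=9

Answer: 9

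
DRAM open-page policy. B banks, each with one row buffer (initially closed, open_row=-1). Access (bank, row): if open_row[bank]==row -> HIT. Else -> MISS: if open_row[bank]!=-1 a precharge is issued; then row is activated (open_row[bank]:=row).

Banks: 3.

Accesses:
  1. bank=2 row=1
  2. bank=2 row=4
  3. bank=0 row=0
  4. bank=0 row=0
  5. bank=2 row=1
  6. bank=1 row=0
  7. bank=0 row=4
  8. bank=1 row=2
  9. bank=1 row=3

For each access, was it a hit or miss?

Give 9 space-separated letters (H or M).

Acc 1: bank2 row1 -> MISS (open row1); precharges=0
Acc 2: bank2 row4 -> MISS (open row4); precharges=1
Acc 3: bank0 row0 -> MISS (open row0); precharges=1
Acc 4: bank0 row0 -> HIT
Acc 5: bank2 row1 -> MISS (open row1); precharges=2
Acc 6: bank1 row0 -> MISS (open row0); precharges=2
Acc 7: bank0 row4 -> MISS (open row4); precharges=3
Acc 8: bank1 row2 -> MISS (open row2); precharges=4
Acc 9: bank1 row3 -> MISS (open row3); precharges=5

Answer: M M M H M M M M M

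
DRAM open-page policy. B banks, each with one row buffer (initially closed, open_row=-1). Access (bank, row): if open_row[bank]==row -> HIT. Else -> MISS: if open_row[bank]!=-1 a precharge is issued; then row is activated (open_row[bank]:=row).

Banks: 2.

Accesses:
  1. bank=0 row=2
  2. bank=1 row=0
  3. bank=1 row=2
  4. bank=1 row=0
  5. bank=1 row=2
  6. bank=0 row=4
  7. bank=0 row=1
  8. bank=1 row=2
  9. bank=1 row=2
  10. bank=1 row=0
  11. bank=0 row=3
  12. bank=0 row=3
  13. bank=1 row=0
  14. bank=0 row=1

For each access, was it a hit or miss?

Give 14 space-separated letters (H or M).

Answer: M M M M M M M H H M M H H M

Derivation:
Acc 1: bank0 row2 -> MISS (open row2); precharges=0
Acc 2: bank1 row0 -> MISS (open row0); precharges=0
Acc 3: bank1 row2 -> MISS (open row2); precharges=1
Acc 4: bank1 row0 -> MISS (open row0); precharges=2
Acc 5: bank1 row2 -> MISS (open row2); precharges=3
Acc 6: bank0 row4 -> MISS (open row4); precharges=4
Acc 7: bank0 row1 -> MISS (open row1); precharges=5
Acc 8: bank1 row2 -> HIT
Acc 9: bank1 row2 -> HIT
Acc 10: bank1 row0 -> MISS (open row0); precharges=6
Acc 11: bank0 row3 -> MISS (open row3); precharges=7
Acc 12: bank0 row3 -> HIT
Acc 13: bank1 row0 -> HIT
Acc 14: bank0 row1 -> MISS (open row1); precharges=8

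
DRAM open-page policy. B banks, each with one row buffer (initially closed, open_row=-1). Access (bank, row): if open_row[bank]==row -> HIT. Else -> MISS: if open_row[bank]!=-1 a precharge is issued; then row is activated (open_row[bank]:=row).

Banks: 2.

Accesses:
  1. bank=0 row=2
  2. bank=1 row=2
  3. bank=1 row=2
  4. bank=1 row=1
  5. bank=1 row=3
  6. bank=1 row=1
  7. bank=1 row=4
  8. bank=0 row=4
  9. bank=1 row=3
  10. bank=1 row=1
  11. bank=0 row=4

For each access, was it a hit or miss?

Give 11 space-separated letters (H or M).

Answer: M M H M M M M M M M H

Derivation:
Acc 1: bank0 row2 -> MISS (open row2); precharges=0
Acc 2: bank1 row2 -> MISS (open row2); precharges=0
Acc 3: bank1 row2 -> HIT
Acc 4: bank1 row1 -> MISS (open row1); precharges=1
Acc 5: bank1 row3 -> MISS (open row3); precharges=2
Acc 6: bank1 row1 -> MISS (open row1); precharges=3
Acc 7: bank1 row4 -> MISS (open row4); precharges=4
Acc 8: bank0 row4 -> MISS (open row4); precharges=5
Acc 9: bank1 row3 -> MISS (open row3); precharges=6
Acc 10: bank1 row1 -> MISS (open row1); precharges=7
Acc 11: bank0 row4 -> HIT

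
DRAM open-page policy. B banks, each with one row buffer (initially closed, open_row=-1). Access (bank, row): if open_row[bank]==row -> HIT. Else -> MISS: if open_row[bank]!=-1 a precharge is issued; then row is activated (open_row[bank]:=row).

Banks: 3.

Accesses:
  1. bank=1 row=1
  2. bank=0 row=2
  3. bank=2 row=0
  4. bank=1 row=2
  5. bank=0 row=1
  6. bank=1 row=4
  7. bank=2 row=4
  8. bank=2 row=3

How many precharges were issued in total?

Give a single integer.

Answer: 5

Derivation:
Acc 1: bank1 row1 -> MISS (open row1); precharges=0
Acc 2: bank0 row2 -> MISS (open row2); precharges=0
Acc 3: bank2 row0 -> MISS (open row0); precharges=0
Acc 4: bank1 row2 -> MISS (open row2); precharges=1
Acc 5: bank0 row1 -> MISS (open row1); precharges=2
Acc 6: bank1 row4 -> MISS (open row4); precharges=3
Acc 7: bank2 row4 -> MISS (open row4); precharges=4
Acc 8: bank2 row3 -> MISS (open row3); precharges=5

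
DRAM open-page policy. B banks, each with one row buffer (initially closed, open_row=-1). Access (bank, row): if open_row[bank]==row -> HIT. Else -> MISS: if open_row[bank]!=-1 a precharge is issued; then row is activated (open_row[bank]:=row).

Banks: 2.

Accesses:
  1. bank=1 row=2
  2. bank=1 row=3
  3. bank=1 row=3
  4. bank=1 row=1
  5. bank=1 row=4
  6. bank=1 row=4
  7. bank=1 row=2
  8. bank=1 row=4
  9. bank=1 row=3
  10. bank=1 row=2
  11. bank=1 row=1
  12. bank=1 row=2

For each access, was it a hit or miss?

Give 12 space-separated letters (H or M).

Answer: M M H M M H M M M M M M

Derivation:
Acc 1: bank1 row2 -> MISS (open row2); precharges=0
Acc 2: bank1 row3 -> MISS (open row3); precharges=1
Acc 3: bank1 row3 -> HIT
Acc 4: bank1 row1 -> MISS (open row1); precharges=2
Acc 5: bank1 row4 -> MISS (open row4); precharges=3
Acc 6: bank1 row4 -> HIT
Acc 7: bank1 row2 -> MISS (open row2); precharges=4
Acc 8: bank1 row4 -> MISS (open row4); precharges=5
Acc 9: bank1 row3 -> MISS (open row3); precharges=6
Acc 10: bank1 row2 -> MISS (open row2); precharges=7
Acc 11: bank1 row1 -> MISS (open row1); precharges=8
Acc 12: bank1 row2 -> MISS (open row2); precharges=9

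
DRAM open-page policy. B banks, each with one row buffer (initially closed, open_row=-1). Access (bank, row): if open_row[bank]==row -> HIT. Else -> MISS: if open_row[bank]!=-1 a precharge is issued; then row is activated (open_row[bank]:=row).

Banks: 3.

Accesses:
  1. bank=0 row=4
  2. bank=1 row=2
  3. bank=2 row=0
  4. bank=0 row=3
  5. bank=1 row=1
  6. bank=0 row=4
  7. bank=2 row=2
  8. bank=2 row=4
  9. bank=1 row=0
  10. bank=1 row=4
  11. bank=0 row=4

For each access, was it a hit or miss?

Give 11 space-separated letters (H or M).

Answer: M M M M M M M M M M H

Derivation:
Acc 1: bank0 row4 -> MISS (open row4); precharges=0
Acc 2: bank1 row2 -> MISS (open row2); precharges=0
Acc 3: bank2 row0 -> MISS (open row0); precharges=0
Acc 4: bank0 row3 -> MISS (open row3); precharges=1
Acc 5: bank1 row1 -> MISS (open row1); precharges=2
Acc 6: bank0 row4 -> MISS (open row4); precharges=3
Acc 7: bank2 row2 -> MISS (open row2); precharges=4
Acc 8: bank2 row4 -> MISS (open row4); precharges=5
Acc 9: bank1 row0 -> MISS (open row0); precharges=6
Acc 10: bank1 row4 -> MISS (open row4); precharges=7
Acc 11: bank0 row4 -> HIT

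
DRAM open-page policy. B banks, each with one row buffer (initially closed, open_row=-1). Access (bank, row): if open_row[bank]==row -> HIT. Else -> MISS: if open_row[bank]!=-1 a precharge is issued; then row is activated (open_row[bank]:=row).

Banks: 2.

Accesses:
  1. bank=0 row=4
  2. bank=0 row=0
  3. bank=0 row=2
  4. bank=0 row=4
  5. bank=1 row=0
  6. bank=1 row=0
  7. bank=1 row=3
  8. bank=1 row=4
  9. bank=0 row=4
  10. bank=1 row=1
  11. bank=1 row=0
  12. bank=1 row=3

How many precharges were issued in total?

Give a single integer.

Acc 1: bank0 row4 -> MISS (open row4); precharges=0
Acc 2: bank0 row0 -> MISS (open row0); precharges=1
Acc 3: bank0 row2 -> MISS (open row2); precharges=2
Acc 4: bank0 row4 -> MISS (open row4); precharges=3
Acc 5: bank1 row0 -> MISS (open row0); precharges=3
Acc 6: bank1 row0 -> HIT
Acc 7: bank1 row3 -> MISS (open row3); precharges=4
Acc 8: bank1 row4 -> MISS (open row4); precharges=5
Acc 9: bank0 row4 -> HIT
Acc 10: bank1 row1 -> MISS (open row1); precharges=6
Acc 11: bank1 row0 -> MISS (open row0); precharges=7
Acc 12: bank1 row3 -> MISS (open row3); precharges=8

Answer: 8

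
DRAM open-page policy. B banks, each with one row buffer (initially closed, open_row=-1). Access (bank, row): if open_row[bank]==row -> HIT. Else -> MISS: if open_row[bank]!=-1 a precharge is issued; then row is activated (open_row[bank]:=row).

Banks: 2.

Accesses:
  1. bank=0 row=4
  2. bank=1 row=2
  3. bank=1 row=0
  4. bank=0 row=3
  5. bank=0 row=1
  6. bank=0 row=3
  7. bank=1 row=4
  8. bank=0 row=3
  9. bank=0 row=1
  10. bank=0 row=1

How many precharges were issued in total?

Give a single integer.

Answer: 6

Derivation:
Acc 1: bank0 row4 -> MISS (open row4); precharges=0
Acc 2: bank1 row2 -> MISS (open row2); precharges=0
Acc 3: bank1 row0 -> MISS (open row0); precharges=1
Acc 4: bank0 row3 -> MISS (open row3); precharges=2
Acc 5: bank0 row1 -> MISS (open row1); precharges=3
Acc 6: bank0 row3 -> MISS (open row3); precharges=4
Acc 7: bank1 row4 -> MISS (open row4); precharges=5
Acc 8: bank0 row3 -> HIT
Acc 9: bank0 row1 -> MISS (open row1); precharges=6
Acc 10: bank0 row1 -> HIT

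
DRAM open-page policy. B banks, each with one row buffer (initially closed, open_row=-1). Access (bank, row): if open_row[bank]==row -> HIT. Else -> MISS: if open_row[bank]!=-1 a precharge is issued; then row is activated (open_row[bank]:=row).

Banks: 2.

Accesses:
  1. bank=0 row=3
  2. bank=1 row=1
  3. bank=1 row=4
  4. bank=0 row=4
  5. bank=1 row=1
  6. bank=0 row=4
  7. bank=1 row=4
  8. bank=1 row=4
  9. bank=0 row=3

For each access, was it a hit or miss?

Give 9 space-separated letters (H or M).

Answer: M M M M M H M H M

Derivation:
Acc 1: bank0 row3 -> MISS (open row3); precharges=0
Acc 2: bank1 row1 -> MISS (open row1); precharges=0
Acc 3: bank1 row4 -> MISS (open row4); precharges=1
Acc 4: bank0 row4 -> MISS (open row4); precharges=2
Acc 5: bank1 row1 -> MISS (open row1); precharges=3
Acc 6: bank0 row4 -> HIT
Acc 7: bank1 row4 -> MISS (open row4); precharges=4
Acc 8: bank1 row4 -> HIT
Acc 9: bank0 row3 -> MISS (open row3); precharges=5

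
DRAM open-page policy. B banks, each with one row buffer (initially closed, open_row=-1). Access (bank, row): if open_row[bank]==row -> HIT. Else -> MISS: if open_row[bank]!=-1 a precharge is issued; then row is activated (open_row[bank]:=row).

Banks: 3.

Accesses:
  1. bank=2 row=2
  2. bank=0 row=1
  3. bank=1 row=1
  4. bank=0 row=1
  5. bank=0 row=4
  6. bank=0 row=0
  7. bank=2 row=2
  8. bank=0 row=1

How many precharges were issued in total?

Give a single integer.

Acc 1: bank2 row2 -> MISS (open row2); precharges=0
Acc 2: bank0 row1 -> MISS (open row1); precharges=0
Acc 3: bank1 row1 -> MISS (open row1); precharges=0
Acc 4: bank0 row1 -> HIT
Acc 5: bank0 row4 -> MISS (open row4); precharges=1
Acc 6: bank0 row0 -> MISS (open row0); precharges=2
Acc 7: bank2 row2 -> HIT
Acc 8: bank0 row1 -> MISS (open row1); precharges=3

Answer: 3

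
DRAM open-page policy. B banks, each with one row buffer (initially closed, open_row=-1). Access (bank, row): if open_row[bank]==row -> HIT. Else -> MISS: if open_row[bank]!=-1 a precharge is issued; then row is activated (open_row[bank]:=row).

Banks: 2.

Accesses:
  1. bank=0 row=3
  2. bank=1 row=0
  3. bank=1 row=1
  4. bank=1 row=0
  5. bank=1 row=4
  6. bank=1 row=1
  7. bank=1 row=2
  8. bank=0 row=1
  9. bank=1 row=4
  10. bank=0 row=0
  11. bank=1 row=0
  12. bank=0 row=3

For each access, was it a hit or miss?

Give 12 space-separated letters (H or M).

Acc 1: bank0 row3 -> MISS (open row3); precharges=0
Acc 2: bank1 row0 -> MISS (open row0); precharges=0
Acc 3: bank1 row1 -> MISS (open row1); precharges=1
Acc 4: bank1 row0 -> MISS (open row0); precharges=2
Acc 5: bank1 row4 -> MISS (open row4); precharges=3
Acc 6: bank1 row1 -> MISS (open row1); precharges=4
Acc 7: bank1 row2 -> MISS (open row2); precharges=5
Acc 8: bank0 row1 -> MISS (open row1); precharges=6
Acc 9: bank1 row4 -> MISS (open row4); precharges=7
Acc 10: bank0 row0 -> MISS (open row0); precharges=8
Acc 11: bank1 row0 -> MISS (open row0); precharges=9
Acc 12: bank0 row3 -> MISS (open row3); precharges=10

Answer: M M M M M M M M M M M M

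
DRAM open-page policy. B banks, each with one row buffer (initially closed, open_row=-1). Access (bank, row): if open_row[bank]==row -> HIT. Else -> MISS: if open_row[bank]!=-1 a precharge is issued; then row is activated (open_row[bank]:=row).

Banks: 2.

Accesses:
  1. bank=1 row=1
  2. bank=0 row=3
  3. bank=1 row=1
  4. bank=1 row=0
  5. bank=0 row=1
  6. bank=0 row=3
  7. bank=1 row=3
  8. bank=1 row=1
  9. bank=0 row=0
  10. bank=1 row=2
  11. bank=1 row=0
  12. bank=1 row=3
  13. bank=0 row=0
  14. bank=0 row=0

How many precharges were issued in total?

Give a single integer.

Answer: 9

Derivation:
Acc 1: bank1 row1 -> MISS (open row1); precharges=0
Acc 2: bank0 row3 -> MISS (open row3); precharges=0
Acc 3: bank1 row1 -> HIT
Acc 4: bank1 row0 -> MISS (open row0); precharges=1
Acc 5: bank0 row1 -> MISS (open row1); precharges=2
Acc 6: bank0 row3 -> MISS (open row3); precharges=3
Acc 7: bank1 row3 -> MISS (open row3); precharges=4
Acc 8: bank1 row1 -> MISS (open row1); precharges=5
Acc 9: bank0 row0 -> MISS (open row0); precharges=6
Acc 10: bank1 row2 -> MISS (open row2); precharges=7
Acc 11: bank1 row0 -> MISS (open row0); precharges=8
Acc 12: bank1 row3 -> MISS (open row3); precharges=9
Acc 13: bank0 row0 -> HIT
Acc 14: bank0 row0 -> HIT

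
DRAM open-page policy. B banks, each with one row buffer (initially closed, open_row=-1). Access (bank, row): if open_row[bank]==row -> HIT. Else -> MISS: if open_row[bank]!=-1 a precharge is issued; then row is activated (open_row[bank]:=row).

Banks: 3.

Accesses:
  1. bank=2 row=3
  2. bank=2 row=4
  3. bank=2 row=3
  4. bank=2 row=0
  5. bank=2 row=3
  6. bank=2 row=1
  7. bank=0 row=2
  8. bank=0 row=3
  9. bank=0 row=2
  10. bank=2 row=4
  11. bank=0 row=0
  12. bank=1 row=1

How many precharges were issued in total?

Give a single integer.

Answer: 9

Derivation:
Acc 1: bank2 row3 -> MISS (open row3); precharges=0
Acc 2: bank2 row4 -> MISS (open row4); precharges=1
Acc 3: bank2 row3 -> MISS (open row3); precharges=2
Acc 4: bank2 row0 -> MISS (open row0); precharges=3
Acc 5: bank2 row3 -> MISS (open row3); precharges=4
Acc 6: bank2 row1 -> MISS (open row1); precharges=5
Acc 7: bank0 row2 -> MISS (open row2); precharges=5
Acc 8: bank0 row3 -> MISS (open row3); precharges=6
Acc 9: bank0 row2 -> MISS (open row2); precharges=7
Acc 10: bank2 row4 -> MISS (open row4); precharges=8
Acc 11: bank0 row0 -> MISS (open row0); precharges=9
Acc 12: bank1 row1 -> MISS (open row1); precharges=9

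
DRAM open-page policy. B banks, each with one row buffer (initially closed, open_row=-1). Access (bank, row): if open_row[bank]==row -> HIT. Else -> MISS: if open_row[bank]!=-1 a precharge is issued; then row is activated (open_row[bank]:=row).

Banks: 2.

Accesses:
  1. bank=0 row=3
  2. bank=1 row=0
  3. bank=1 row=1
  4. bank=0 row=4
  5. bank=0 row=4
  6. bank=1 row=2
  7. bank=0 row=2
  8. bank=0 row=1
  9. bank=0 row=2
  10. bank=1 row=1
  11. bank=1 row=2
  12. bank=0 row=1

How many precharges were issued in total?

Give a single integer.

Answer: 9

Derivation:
Acc 1: bank0 row3 -> MISS (open row3); precharges=0
Acc 2: bank1 row0 -> MISS (open row0); precharges=0
Acc 3: bank1 row1 -> MISS (open row1); precharges=1
Acc 4: bank0 row4 -> MISS (open row4); precharges=2
Acc 5: bank0 row4 -> HIT
Acc 6: bank1 row2 -> MISS (open row2); precharges=3
Acc 7: bank0 row2 -> MISS (open row2); precharges=4
Acc 8: bank0 row1 -> MISS (open row1); precharges=5
Acc 9: bank0 row2 -> MISS (open row2); precharges=6
Acc 10: bank1 row1 -> MISS (open row1); precharges=7
Acc 11: bank1 row2 -> MISS (open row2); precharges=8
Acc 12: bank0 row1 -> MISS (open row1); precharges=9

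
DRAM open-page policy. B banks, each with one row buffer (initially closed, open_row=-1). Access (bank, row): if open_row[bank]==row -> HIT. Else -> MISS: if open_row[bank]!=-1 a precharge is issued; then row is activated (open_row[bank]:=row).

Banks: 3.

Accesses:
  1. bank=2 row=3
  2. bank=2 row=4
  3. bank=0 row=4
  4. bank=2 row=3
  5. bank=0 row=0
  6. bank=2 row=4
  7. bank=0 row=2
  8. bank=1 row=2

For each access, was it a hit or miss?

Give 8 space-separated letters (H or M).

Acc 1: bank2 row3 -> MISS (open row3); precharges=0
Acc 2: bank2 row4 -> MISS (open row4); precharges=1
Acc 3: bank0 row4 -> MISS (open row4); precharges=1
Acc 4: bank2 row3 -> MISS (open row3); precharges=2
Acc 5: bank0 row0 -> MISS (open row0); precharges=3
Acc 6: bank2 row4 -> MISS (open row4); precharges=4
Acc 7: bank0 row2 -> MISS (open row2); precharges=5
Acc 8: bank1 row2 -> MISS (open row2); precharges=5

Answer: M M M M M M M M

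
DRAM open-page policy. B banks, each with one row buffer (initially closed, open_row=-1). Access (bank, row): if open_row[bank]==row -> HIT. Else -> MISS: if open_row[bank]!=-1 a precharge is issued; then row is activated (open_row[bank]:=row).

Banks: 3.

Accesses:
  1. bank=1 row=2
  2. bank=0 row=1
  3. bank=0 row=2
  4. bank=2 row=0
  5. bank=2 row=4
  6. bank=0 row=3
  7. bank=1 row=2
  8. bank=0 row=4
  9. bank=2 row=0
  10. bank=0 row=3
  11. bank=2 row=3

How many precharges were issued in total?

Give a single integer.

Acc 1: bank1 row2 -> MISS (open row2); precharges=0
Acc 2: bank0 row1 -> MISS (open row1); precharges=0
Acc 3: bank0 row2 -> MISS (open row2); precharges=1
Acc 4: bank2 row0 -> MISS (open row0); precharges=1
Acc 5: bank2 row4 -> MISS (open row4); precharges=2
Acc 6: bank0 row3 -> MISS (open row3); precharges=3
Acc 7: bank1 row2 -> HIT
Acc 8: bank0 row4 -> MISS (open row4); precharges=4
Acc 9: bank2 row0 -> MISS (open row0); precharges=5
Acc 10: bank0 row3 -> MISS (open row3); precharges=6
Acc 11: bank2 row3 -> MISS (open row3); precharges=7

Answer: 7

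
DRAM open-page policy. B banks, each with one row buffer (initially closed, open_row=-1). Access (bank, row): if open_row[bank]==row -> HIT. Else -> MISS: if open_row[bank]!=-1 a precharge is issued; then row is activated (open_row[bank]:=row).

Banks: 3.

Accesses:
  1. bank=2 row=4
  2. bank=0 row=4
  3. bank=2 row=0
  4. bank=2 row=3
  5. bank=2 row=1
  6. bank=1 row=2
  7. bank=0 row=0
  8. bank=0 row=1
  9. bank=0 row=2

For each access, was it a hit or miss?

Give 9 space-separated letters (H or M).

Answer: M M M M M M M M M

Derivation:
Acc 1: bank2 row4 -> MISS (open row4); precharges=0
Acc 2: bank0 row4 -> MISS (open row4); precharges=0
Acc 3: bank2 row0 -> MISS (open row0); precharges=1
Acc 4: bank2 row3 -> MISS (open row3); precharges=2
Acc 5: bank2 row1 -> MISS (open row1); precharges=3
Acc 6: bank1 row2 -> MISS (open row2); precharges=3
Acc 7: bank0 row0 -> MISS (open row0); precharges=4
Acc 8: bank0 row1 -> MISS (open row1); precharges=5
Acc 9: bank0 row2 -> MISS (open row2); precharges=6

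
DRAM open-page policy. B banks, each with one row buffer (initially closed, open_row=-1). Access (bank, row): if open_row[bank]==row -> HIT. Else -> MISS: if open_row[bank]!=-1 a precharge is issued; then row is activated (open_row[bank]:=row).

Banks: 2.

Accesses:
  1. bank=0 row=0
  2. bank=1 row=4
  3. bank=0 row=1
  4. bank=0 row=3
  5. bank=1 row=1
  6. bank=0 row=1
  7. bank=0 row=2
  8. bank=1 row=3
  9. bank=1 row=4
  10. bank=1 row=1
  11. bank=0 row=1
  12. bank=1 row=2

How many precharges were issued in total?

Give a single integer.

Acc 1: bank0 row0 -> MISS (open row0); precharges=0
Acc 2: bank1 row4 -> MISS (open row4); precharges=0
Acc 3: bank0 row1 -> MISS (open row1); precharges=1
Acc 4: bank0 row3 -> MISS (open row3); precharges=2
Acc 5: bank1 row1 -> MISS (open row1); precharges=3
Acc 6: bank0 row1 -> MISS (open row1); precharges=4
Acc 7: bank0 row2 -> MISS (open row2); precharges=5
Acc 8: bank1 row3 -> MISS (open row3); precharges=6
Acc 9: bank1 row4 -> MISS (open row4); precharges=7
Acc 10: bank1 row1 -> MISS (open row1); precharges=8
Acc 11: bank0 row1 -> MISS (open row1); precharges=9
Acc 12: bank1 row2 -> MISS (open row2); precharges=10

Answer: 10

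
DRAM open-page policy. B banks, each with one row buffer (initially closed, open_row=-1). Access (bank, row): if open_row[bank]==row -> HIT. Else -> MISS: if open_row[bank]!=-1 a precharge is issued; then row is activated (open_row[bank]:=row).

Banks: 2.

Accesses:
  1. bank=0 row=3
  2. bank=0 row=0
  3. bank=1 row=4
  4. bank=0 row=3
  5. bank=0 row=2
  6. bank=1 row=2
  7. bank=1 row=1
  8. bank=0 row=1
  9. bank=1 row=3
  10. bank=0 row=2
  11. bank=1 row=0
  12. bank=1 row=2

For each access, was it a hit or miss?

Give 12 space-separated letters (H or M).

Acc 1: bank0 row3 -> MISS (open row3); precharges=0
Acc 2: bank0 row0 -> MISS (open row0); precharges=1
Acc 3: bank1 row4 -> MISS (open row4); precharges=1
Acc 4: bank0 row3 -> MISS (open row3); precharges=2
Acc 5: bank0 row2 -> MISS (open row2); precharges=3
Acc 6: bank1 row2 -> MISS (open row2); precharges=4
Acc 7: bank1 row1 -> MISS (open row1); precharges=5
Acc 8: bank0 row1 -> MISS (open row1); precharges=6
Acc 9: bank1 row3 -> MISS (open row3); precharges=7
Acc 10: bank0 row2 -> MISS (open row2); precharges=8
Acc 11: bank1 row0 -> MISS (open row0); precharges=9
Acc 12: bank1 row2 -> MISS (open row2); precharges=10

Answer: M M M M M M M M M M M M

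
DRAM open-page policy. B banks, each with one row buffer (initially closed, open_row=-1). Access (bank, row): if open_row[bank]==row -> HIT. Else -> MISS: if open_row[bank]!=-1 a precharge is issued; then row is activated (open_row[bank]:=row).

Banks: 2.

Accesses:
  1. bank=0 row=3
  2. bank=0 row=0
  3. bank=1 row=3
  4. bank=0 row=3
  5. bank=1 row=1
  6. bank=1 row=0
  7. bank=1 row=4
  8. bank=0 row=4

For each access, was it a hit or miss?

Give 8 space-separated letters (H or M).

Acc 1: bank0 row3 -> MISS (open row3); precharges=0
Acc 2: bank0 row0 -> MISS (open row0); precharges=1
Acc 3: bank1 row3 -> MISS (open row3); precharges=1
Acc 4: bank0 row3 -> MISS (open row3); precharges=2
Acc 5: bank1 row1 -> MISS (open row1); precharges=3
Acc 6: bank1 row0 -> MISS (open row0); precharges=4
Acc 7: bank1 row4 -> MISS (open row4); precharges=5
Acc 8: bank0 row4 -> MISS (open row4); precharges=6

Answer: M M M M M M M M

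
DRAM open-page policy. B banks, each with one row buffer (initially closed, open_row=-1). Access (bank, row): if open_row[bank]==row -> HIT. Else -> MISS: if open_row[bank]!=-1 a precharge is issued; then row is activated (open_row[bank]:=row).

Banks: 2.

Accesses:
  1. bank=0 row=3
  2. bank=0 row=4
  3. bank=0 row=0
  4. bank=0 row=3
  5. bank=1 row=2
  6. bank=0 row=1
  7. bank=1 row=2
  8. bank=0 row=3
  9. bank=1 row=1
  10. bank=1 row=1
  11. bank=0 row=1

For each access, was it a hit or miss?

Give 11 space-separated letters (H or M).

Answer: M M M M M M H M M H M

Derivation:
Acc 1: bank0 row3 -> MISS (open row3); precharges=0
Acc 2: bank0 row4 -> MISS (open row4); precharges=1
Acc 3: bank0 row0 -> MISS (open row0); precharges=2
Acc 4: bank0 row3 -> MISS (open row3); precharges=3
Acc 5: bank1 row2 -> MISS (open row2); precharges=3
Acc 6: bank0 row1 -> MISS (open row1); precharges=4
Acc 7: bank1 row2 -> HIT
Acc 8: bank0 row3 -> MISS (open row3); precharges=5
Acc 9: bank1 row1 -> MISS (open row1); precharges=6
Acc 10: bank1 row1 -> HIT
Acc 11: bank0 row1 -> MISS (open row1); precharges=7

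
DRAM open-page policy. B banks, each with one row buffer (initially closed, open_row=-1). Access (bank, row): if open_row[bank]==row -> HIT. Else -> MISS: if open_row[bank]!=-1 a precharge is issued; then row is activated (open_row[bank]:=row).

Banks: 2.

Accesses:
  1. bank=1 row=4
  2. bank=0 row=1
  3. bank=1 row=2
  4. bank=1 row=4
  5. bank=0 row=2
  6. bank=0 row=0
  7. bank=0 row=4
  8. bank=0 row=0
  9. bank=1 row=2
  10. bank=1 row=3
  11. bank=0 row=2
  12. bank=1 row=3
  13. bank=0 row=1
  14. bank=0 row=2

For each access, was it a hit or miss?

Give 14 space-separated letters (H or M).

Acc 1: bank1 row4 -> MISS (open row4); precharges=0
Acc 2: bank0 row1 -> MISS (open row1); precharges=0
Acc 3: bank1 row2 -> MISS (open row2); precharges=1
Acc 4: bank1 row4 -> MISS (open row4); precharges=2
Acc 5: bank0 row2 -> MISS (open row2); precharges=3
Acc 6: bank0 row0 -> MISS (open row0); precharges=4
Acc 7: bank0 row4 -> MISS (open row4); precharges=5
Acc 8: bank0 row0 -> MISS (open row0); precharges=6
Acc 9: bank1 row2 -> MISS (open row2); precharges=7
Acc 10: bank1 row3 -> MISS (open row3); precharges=8
Acc 11: bank0 row2 -> MISS (open row2); precharges=9
Acc 12: bank1 row3 -> HIT
Acc 13: bank0 row1 -> MISS (open row1); precharges=10
Acc 14: bank0 row2 -> MISS (open row2); precharges=11

Answer: M M M M M M M M M M M H M M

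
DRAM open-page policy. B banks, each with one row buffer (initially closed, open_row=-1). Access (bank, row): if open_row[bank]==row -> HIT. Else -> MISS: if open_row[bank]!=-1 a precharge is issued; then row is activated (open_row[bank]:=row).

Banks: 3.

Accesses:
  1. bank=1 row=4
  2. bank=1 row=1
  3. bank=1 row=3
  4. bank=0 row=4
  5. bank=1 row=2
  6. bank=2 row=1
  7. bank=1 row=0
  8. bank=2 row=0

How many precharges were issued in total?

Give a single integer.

Answer: 5

Derivation:
Acc 1: bank1 row4 -> MISS (open row4); precharges=0
Acc 2: bank1 row1 -> MISS (open row1); precharges=1
Acc 3: bank1 row3 -> MISS (open row3); precharges=2
Acc 4: bank0 row4 -> MISS (open row4); precharges=2
Acc 5: bank1 row2 -> MISS (open row2); precharges=3
Acc 6: bank2 row1 -> MISS (open row1); precharges=3
Acc 7: bank1 row0 -> MISS (open row0); precharges=4
Acc 8: bank2 row0 -> MISS (open row0); precharges=5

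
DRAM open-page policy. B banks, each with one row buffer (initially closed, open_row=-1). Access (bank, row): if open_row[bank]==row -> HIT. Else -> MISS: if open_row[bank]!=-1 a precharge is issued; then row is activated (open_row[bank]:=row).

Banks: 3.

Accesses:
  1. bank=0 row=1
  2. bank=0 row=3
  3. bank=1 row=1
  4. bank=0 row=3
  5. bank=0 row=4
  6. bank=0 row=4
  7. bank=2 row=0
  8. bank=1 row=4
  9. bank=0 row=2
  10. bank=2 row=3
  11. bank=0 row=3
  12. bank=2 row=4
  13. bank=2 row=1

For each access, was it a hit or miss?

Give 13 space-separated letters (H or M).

Acc 1: bank0 row1 -> MISS (open row1); precharges=0
Acc 2: bank0 row3 -> MISS (open row3); precharges=1
Acc 3: bank1 row1 -> MISS (open row1); precharges=1
Acc 4: bank0 row3 -> HIT
Acc 5: bank0 row4 -> MISS (open row4); precharges=2
Acc 6: bank0 row4 -> HIT
Acc 7: bank2 row0 -> MISS (open row0); precharges=2
Acc 8: bank1 row4 -> MISS (open row4); precharges=3
Acc 9: bank0 row2 -> MISS (open row2); precharges=4
Acc 10: bank2 row3 -> MISS (open row3); precharges=5
Acc 11: bank0 row3 -> MISS (open row3); precharges=6
Acc 12: bank2 row4 -> MISS (open row4); precharges=7
Acc 13: bank2 row1 -> MISS (open row1); precharges=8

Answer: M M M H M H M M M M M M M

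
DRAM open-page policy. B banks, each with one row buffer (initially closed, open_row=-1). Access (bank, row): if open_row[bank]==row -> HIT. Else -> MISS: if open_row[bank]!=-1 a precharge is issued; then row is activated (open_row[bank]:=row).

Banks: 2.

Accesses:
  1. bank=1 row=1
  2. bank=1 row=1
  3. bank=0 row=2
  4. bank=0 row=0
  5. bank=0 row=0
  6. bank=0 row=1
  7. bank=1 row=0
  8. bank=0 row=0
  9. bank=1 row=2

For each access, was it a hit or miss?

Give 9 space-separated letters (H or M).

Acc 1: bank1 row1 -> MISS (open row1); precharges=0
Acc 2: bank1 row1 -> HIT
Acc 3: bank0 row2 -> MISS (open row2); precharges=0
Acc 4: bank0 row0 -> MISS (open row0); precharges=1
Acc 5: bank0 row0 -> HIT
Acc 6: bank0 row1 -> MISS (open row1); precharges=2
Acc 7: bank1 row0 -> MISS (open row0); precharges=3
Acc 8: bank0 row0 -> MISS (open row0); precharges=4
Acc 9: bank1 row2 -> MISS (open row2); precharges=5

Answer: M H M M H M M M M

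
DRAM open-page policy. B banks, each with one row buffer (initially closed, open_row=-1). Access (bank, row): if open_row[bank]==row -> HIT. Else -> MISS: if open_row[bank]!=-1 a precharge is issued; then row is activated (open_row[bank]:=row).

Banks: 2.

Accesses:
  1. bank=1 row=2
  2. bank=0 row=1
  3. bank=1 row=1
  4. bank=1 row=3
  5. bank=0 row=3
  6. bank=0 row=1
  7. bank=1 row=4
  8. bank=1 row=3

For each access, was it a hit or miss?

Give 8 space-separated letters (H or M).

Acc 1: bank1 row2 -> MISS (open row2); precharges=0
Acc 2: bank0 row1 -> MISS (open row1); precharges=0
Acc 3: bank1 row1 -> MISS (open row1); precharges=1
Acc 4: bank1 row3 -> MISS (open row3); precharges=2
Acc 5: bank0 row3 -> MISS (open row3); precharges=3
Acc 6: bank0 row1 -> MISS (open row1); precharges=4
Acc 7: bank1 row4 -> MISS (open row4); precharges=5
Acc 8: bank1 row3 -> MISS (open row3); precharges=6

Answer: M M M M M M M M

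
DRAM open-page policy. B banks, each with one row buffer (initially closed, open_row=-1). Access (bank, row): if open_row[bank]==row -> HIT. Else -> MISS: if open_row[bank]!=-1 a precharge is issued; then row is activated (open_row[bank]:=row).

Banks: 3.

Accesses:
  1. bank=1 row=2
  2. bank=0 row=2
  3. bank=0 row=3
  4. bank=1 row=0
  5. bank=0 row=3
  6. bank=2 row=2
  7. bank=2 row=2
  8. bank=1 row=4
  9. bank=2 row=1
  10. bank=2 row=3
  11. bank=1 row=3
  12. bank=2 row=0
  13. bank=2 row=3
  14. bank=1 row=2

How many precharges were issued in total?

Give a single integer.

Answer: 9

Derivation:
Acc 1: bank1 row2 -> MISS (open row2); precharges=0
Acc 2: bank0 row2 -> MISS (open row2); precharges=0
Acc 3: bank0 row3 -> MISS (open row3); precharges=1
Acc 4: bank1 row0 -> MISS (open row0); precharges=2
Acc 5: bank0 row3 -> HIT
Acc 6: bank2 row2 -> MISS (open row2); precharges=2
Acc 7: bank2 row2 -> HIT
Acc 8: bank1 row4 -> MISS (open row4); precharges=3
Acc 9: bank2 row1 -> MISS (open row1); precharges=4
Acc 10: bank2 row3 -> MISS (open row3); precharges=5
Acc 11: bank1 row3 -> MISS (open row3); precharges=6
Acc 12: bank2 row0 -> MISS (open row0); precharges=7
Acc 13: bank2 row3 -> MISS (open row3); precharges=8
Acc 14: bank1 row2 -> MISS (open row2); precharges=9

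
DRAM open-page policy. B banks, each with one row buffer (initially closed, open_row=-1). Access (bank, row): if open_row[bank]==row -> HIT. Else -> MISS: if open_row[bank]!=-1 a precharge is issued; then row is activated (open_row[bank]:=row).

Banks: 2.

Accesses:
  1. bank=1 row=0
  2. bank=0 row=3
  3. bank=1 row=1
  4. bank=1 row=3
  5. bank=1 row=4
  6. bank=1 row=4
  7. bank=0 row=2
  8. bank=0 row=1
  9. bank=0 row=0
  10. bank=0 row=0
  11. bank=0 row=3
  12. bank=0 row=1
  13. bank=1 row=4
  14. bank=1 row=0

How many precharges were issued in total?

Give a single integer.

Answer: 9

Derivation:
Acc 1: bank1 row0 -> MISS (open row0); precharges=0
Acc 2: bank0 row3 -> MISS (open row3); precharges=0
Acc 3: bank1 row1 -> MISS (open row1); precharges=1
Acc 4: bank1 row3 -> MISS (open row3); precharges=2
Acc 5: bank1 row4 -> MISS (open row4); precharges=3
Acc 6: bank1 row4 -> HIT
Acc 7: bank0 row2 -> MISS (open row2); precharges=4
Acc 8: bank0 row1 -> MISS (open row1); precharges=5
Acc 9: bank0 row0 -> MISS (open row0); precharges=6
Acc 10: bank0 row0 -> HIT
Acc 11: bank0 row3 -> MISS (open row3); precharges=7
Acc 12: bank0 row1 -> MISS (open row1); precharges=8
Acc 13: bank1 row4 -> HIT
Acc 14: bank1 row0 -> MISS (open row0); precharges=9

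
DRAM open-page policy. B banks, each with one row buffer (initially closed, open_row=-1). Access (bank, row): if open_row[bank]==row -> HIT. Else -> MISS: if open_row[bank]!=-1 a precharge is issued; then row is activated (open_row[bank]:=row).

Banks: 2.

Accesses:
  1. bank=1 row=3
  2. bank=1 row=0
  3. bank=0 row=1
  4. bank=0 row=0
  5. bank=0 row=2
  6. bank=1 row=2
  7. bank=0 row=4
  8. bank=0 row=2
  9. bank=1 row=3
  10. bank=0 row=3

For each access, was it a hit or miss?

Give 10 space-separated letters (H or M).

Answer: M M M M M M M M M M

Derivation:
Acc 1: bank1 row3 -> MISS (open row3); precharges=0
Acc 2: bank1 row0 -> MISS (open row0); precharges=1
Acc 3: bank0 row1 -> MISS (open row1); precharges=1
Acc 4: bank0 row0 -> MISS (open row0); precharges=2
Acc 5: bank0 row2 -> MISS (open row2); precharges=3
Acc 6: bank1 row2 -> MISS (open row2); precharges=4
Acc 7: bank0 row4 -> MISS (open row4); precharges=5
Acc 8: bank0 row2 -> MISS (open row2); precharges=6
Acc 9: bank1 row3 -> MISS (open row3); precharges=7
Acc 10: bank0 row3 -> MISS (open row3); precharges=8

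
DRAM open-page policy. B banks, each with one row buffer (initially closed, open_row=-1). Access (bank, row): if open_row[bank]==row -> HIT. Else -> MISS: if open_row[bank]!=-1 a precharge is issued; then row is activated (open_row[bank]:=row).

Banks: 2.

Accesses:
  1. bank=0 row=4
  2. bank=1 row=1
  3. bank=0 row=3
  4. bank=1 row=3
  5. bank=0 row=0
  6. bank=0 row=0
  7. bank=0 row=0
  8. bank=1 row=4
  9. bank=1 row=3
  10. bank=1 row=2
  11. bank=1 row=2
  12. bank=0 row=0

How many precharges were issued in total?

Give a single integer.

Answer: 6

Derivation:
Acc 1: bank0 row4 -> MISS (open row4); precharges=0
Acc 2: bank1 row1 -> MISS (open row1); precharges=0
Acc 3: bank0 row3 -> MISS (open row3); precharges=1
Acc 4: bank1 row3 -> MISS (open row3); precharges=2
Acc 5: bank0 row0 -> MISS (open row0); precharges=3
Acc 6: bank0 row0 -> HIT
Acc 7: bank0 row0 -> HIT
Acc 8: bank1 row4 -> MISS (open row4); precharges=4
Acc 9: bank1 row3 -> MISS (open row3); precharges=5
Acc 10: bank1 row2 -> MISS (open row2); precharges=6
Acc 11: bank1 row2 -> HIT
Acc 12: bank0 row0 -> HIT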